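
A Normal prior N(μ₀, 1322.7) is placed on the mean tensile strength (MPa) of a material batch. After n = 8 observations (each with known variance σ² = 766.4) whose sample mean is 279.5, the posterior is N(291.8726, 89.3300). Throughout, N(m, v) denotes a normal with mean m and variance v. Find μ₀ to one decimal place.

μ₀ = 462.7

The posterior mean is a precision-weighted average: μ_n = (τ₀μ₀ + τ_data·x̄)/(τ₀+τ_data), with τ₀=1/σ₀² and τ_data=n/σ².
Here τ₀ = 1/1322.7 = 0.000756 and τ_data = 8/766.4 = 0.010438, so τ_n = 0.011194.
Rearranging for μ₀: μ₀ = (μ_n·τ_n − τ_data·x̄)/τ₀ = (291.8726·0.011194 − 0.010438·279.5) / 0.000756 = 0.349801/0.000756 ≈ 462.7.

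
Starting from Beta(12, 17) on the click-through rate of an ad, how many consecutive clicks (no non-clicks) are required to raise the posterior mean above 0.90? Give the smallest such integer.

k = 142

After k clicks and 0 non-clicks the posterior is Beta(12+k, 17), with mean (12+k)/(12+17+k).
Set (12+k)/(29+k) > 0.90 and solve: k > (0.90·29 − 12)/(1 − 0.90) = 141.000.
The smallest integer exceeding 141.000 is 142.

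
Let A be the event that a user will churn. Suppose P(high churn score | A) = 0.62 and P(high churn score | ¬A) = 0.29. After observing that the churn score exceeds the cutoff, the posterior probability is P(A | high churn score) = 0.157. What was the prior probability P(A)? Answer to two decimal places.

Bayes' rule in odds form gives O(A|E) = O(A)·[P(E|A)/P(E|¬A)], hence O(A) = O(A|E)/LR.
Posterior odds = 0.157/(1−0.157) = 0.1862. LR = 0.62/0.29 = 2.1379.
Prior odds = 0.1862/2.1379 = 0.0871, so P(A) = 0.0871/(1+0.0871) ≈ 0.08.

P(A) = 0.08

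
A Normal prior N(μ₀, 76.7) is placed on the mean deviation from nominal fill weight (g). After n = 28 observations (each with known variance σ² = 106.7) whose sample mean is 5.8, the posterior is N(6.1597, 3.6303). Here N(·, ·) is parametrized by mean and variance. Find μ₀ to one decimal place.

With known observation variance, the Normal–Normal posterior has precision τ_n = τ₀ + n/σ² and mean μ_n = (τ₀μ₀ + (n/σ²)x̄)/τ_n.
Here τ₀ = 1/76.7 = 0.013038 and τ_data = 28/106.7 = 0.262418, so τ_n = 0.275456.
Rearranging for μ₀: μ₀ = (μ_n·τ_n − τ_data·x̄)/τ₀ = (6.1597·0.275456 − 0.262418·5.8) / 0.013038 = 0.174702/0.013038 ≈ 13.4.

μ₀ = 13.4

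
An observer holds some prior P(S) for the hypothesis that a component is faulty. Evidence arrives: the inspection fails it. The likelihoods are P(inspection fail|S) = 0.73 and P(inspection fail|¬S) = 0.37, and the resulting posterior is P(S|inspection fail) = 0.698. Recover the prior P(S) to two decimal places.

In odds form, posterior odds = prior odds × likelihood ratio, so prior odds = posterior odds ÷ LR.
Posterior odds = 0.698/(1−0.698) = 2.3113. LR = 0.73/0.37 = 1.9730.
Prior odds = 2.3113/1.9730 = 1.1715, so P(S) = 1.1715/(1+1.1715) ≈ 0.54.

P(S) = 0.54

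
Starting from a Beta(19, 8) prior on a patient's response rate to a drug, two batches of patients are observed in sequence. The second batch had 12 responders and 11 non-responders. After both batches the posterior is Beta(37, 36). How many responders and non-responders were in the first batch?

6 responders and 17 non-responders

Sequential conjugate updates are equivalent to a single update on the pooled data, so total successes = posterior α − prior α and total failures = posterior β − prior β.
Total across both batches: 37−19=18 responders, 36−8=28 non-responders.
Subtract the second batch: 18−12=6 responders and 28−11=17 non-responders.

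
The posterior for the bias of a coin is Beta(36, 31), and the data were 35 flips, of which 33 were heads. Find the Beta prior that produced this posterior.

Beta is conjugate to the binomial likelihood: posterior = Beta(α+s, β+f).
So α = 36 − 33 = 3 and β = 31 − 2 = 29.

Beta(3, 29)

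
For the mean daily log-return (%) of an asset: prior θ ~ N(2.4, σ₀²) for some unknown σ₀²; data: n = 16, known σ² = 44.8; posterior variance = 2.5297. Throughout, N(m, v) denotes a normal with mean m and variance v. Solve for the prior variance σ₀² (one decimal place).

σ₀² = 26.2

Posterior precision equals prior precision plus data precision: 1/σ_n² = 1/σ₀² + n/σ².
So 1/σ₀² = 1/2.5297 − 16/44.8 = 0.395304 − 0.357143 = 0.038161.
Hence σ₀² = 1/0.038161 ≈ 26.2.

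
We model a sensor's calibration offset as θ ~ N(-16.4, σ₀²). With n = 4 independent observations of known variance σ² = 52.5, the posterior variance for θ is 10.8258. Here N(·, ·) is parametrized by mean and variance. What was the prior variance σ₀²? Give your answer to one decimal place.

σ₀² = 61.8

For the Normal–Normal model with known σ², precisions add: τ_n = τ₀ + n/σ².
So 1/σ₀² = 1/10.8258 − 4/52.5 = 0.092372 − 0.076190 = 0.016182.
Hence σ₀² = 1/0.016182 ≈ 61.8.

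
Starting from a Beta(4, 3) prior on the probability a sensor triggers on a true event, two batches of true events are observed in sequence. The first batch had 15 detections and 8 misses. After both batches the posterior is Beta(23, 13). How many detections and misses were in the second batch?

Because Beta–binomial updating is additive in the counts, the combined data contributed (α_post−α_prior, β_post−β_prior) successes and failures.
Total across both batches: 23−4=19 detections, 13−3=10 misses.
Subtract the first batch: 19−15=4 detections and 10−8=2 misses.

4 detections and 2 misses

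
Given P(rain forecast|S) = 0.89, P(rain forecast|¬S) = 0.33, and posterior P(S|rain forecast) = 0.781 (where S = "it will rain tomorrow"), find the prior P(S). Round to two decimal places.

P(S) = 0.57

In odds form, posterior odds = prior odds × likelihood ratio, so prior odds = posterior odds ÷ LR.
Posterior odds = 0.781/(1−0.781) = 3.5662. LR = 0.89/0.33 = 2.6970.
Prior odds = 3.5662/2.6970 = 1.3223, so P(S) = 1.3223/(1+1.3223) ≈ 0.57.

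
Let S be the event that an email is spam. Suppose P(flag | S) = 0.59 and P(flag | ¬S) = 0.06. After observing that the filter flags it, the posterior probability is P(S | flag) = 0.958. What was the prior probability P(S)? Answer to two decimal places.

Bayes' rule in odds form gives O(S|E) = O(S)·[P(E|S)/P(E|¬S)], hence O(S) = O(S|E)/LR.
Posterior odds = 0.958/(1−0.958) = 22.8095. LR = 0.59/0.06 = 9.8333.
Prior odds = 22.8095/9.8333 = 2.3196, so P(S) = 2.3196/(1+2.3196) ≈ 0.70.

P(S) = 0.70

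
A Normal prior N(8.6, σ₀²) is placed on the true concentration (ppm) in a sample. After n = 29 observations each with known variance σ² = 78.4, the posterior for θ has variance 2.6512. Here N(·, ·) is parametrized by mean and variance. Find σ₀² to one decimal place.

For the Normal–Normal model with known σ², precisions add: τ_n = τ₀ + n/σ².
So 1/σ₀² = 1/2.6512 − 29/78.4 = 0.377188 − 0.369898 = 0.007290.
Hence σ₀² = 1/0.007290 ≈ 137.2.

σ₀² = 137.2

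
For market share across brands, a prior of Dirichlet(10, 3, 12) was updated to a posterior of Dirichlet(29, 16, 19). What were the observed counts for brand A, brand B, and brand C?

For a Dirichlet(α) prior with multinomial counts c, the posterior is Dirichlet(α + c) componentwise.
Counts are posterior − prior componentwise: 29−10=19, 16−3=13, 19−12=7.

counts (19, 13, 7)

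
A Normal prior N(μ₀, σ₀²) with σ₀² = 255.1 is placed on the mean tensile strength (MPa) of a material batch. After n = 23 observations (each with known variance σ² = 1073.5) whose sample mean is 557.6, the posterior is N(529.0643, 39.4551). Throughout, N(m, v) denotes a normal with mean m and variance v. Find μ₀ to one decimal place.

μ₀ = 373.1

With known observation variance, the Normal–Normal posterior has precision τ_n = τ₀ + n/σ² and mean μ_n = (τ₀μ₀ + (n/σ²)x̄)/τ_n.
Here τ₀ = 1/255.1 = 0.003920 and τ_data = 23/1073.5 = 0.021425, so τ_n = 0.025345.
Rearranging for μ₀: μ₀ = (μ_n·τ_n − τ_data·x̄)/τ₀ = (529.0643·0.025345 − 0.021425·557.6) / 0.003920 = 1.462555/0.003920 ≈ 373.1.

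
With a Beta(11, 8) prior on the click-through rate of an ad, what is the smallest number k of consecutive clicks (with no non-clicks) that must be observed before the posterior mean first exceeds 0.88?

After k clicks and 0 non-clicks the posterior is Beta(11+k, 8), with mean (11+k)/(11+8+k).
Set (11+k)/(19+k) > 0.88 and solve: k > (0.88·19 − 11)/(1 − 0.88) = 47.667.
The smallest integer exceeding 47.667 is 48.

k = 48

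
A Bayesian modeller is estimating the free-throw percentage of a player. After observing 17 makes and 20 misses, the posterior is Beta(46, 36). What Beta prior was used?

Beta is conjugate to the binomial likelihood: posterior = Beta(a+s, b+f).
So a = 46 − 17 = 29 and b = 36 − 20 = 16.

Beta(29, 16)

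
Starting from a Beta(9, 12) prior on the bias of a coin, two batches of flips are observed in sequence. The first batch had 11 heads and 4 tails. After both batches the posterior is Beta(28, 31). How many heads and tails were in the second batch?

Sequential conjugate updates are equivalent to a single update on the pooled data, so total successes = posterior α − prior α and total failures = posterior β − prior β.
Total across both batches: 28−9=19 heads, 31−12=19 tails.
Subtract the first batch: 19−11=8 heads and 19−4=15 tails.

8 heads and 15 tails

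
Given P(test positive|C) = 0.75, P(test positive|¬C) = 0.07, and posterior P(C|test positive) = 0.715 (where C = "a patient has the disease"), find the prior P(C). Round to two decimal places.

P(C) = 0.19

Bayes' rule in odds form gives O(C|E) = O(C)·[P(E|C)/P(E|¬C)], hence O(C) = O(C|E)/LR.
Posterior odds = 0.715/(1−0.715) = 2.5088. LR = 0.75/0.07 = 10.7143.
Prior odds = 2.5088/10.7143 = 0.2342, so P(C) = 0.2342/(1+0.2342) ≈ 0.19.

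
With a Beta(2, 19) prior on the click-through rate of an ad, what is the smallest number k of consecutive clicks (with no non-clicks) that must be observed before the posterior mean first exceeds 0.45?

k = 14

After k clicks and 0 non-clicks the posterior is Beta(2+k, 19), with mean (2+k)/(2+19+k).
Set (2+k)/(21+k) > 0.45 and solve: k > (0.45·21 − 2)/(1 − 0.45) = 13.545.
The smallest integer exceeding 13.545 is 14.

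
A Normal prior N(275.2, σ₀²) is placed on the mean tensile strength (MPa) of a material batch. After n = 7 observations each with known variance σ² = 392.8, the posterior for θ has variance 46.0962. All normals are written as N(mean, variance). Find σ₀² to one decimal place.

σ₀² = 258.2

For the Normal–Normal model with known σ², precisions add: τ_n = τ₀ + n/σ².
So 1/σ₀² = 1/46.0962 − 7/392.8 = 0.021694 − 0.017821 = 0.003873.
Hence σ₀² = 1/0.003873 ≈ 258.2.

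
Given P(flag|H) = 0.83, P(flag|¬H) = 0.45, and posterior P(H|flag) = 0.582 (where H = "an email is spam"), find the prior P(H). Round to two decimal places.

P(H) = 0.43

In odds form, posterior odds = prior odds × likelihood ratio, so prior odds = posterior odds ÷ LR.
Posterior odds = 0.582/(1−0.582) = 1.3923. LR = 0.83/0.45 = 1.8444.
Prior odds = 1.3923/1.8444 = 0.7549, so P(H) = 0.7549/(1+0.7549) ≈ 0.43.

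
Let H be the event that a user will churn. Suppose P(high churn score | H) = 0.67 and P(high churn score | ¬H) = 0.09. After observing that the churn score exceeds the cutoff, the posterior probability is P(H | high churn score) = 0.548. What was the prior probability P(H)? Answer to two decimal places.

P(H) = 0.14

In odds form, posterior odds = prior odds × likelihood ratio, so prior odds = posterior odds ÷ LR.
Posterior odds = 0.548/(1−0.548) = 1.2124. LR = 0.67/0.09 = 7.4444.
Prior odds = 1.2124/7.4444 = 0.1629, so P(H) = 0.1629/(1+0.1629) ≈ 0.14.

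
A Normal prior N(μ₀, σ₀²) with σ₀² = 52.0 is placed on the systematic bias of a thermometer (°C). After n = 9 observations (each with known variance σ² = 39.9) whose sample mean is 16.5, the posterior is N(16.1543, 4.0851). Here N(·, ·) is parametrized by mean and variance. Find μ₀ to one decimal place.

With known observation variance, the Normal–Normal posterior has precision τ_n = τ₀ + n/σ² and mean μ_n = (τ₀μ₀ + (n/σ²)x̄)/τ_n.
Here τ₀ = 1/52.0 = 0.019231 and τ_data = 9/39.9 = 0.225564, so τ_n = 0.244795.
Rearranging for μ₀: μ₀ = (μ_n·τ_n − τ_data·x̄)/τ₀ = (16.1543·0.244795 − 0.225564·16.5) / 0.019231 = 0.232686/0.019231 ≈ 12.1.

μ₀ = 12.1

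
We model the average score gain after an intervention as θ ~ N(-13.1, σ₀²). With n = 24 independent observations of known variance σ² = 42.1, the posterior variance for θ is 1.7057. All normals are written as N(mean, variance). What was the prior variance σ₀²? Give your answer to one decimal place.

For the Normal–Normal model with known σ², precisions add: τ_n = τ₀ + n/σ².
So 1/σ₀² = 1/1.7057 − 24/42.1 = 0.586270 − 0.570071 = 0.016199.
Hence σ₀² = 1/0.016199 ≈ 61.7.

σ₀² = 61.7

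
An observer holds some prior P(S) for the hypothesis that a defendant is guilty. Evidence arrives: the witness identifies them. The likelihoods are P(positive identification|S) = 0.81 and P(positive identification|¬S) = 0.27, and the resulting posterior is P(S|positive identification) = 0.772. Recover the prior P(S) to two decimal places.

In odds form, posterior odds = prior odds × likelihood ratio, so prior odds = posterior odds ÷ LR.
Posterior odds = 0.772/(1−0.772) = 3.3860. LR = 0.81/0.27 = 3.0000.
Prior odds = 3.3860/3.0000 = 1.1287, so P(S) = 1.1287/(1+1.1287) ≈ 0.53.

P(S) = 0.53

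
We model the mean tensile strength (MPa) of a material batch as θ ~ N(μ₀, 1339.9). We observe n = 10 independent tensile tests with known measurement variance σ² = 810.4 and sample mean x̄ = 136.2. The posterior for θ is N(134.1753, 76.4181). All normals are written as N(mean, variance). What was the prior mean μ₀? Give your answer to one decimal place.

μ₀ = 100.7

With known observation variance, the Normal–Normal posterior has precision τ_n = τ₀ + n/σ² and mean μ_n = (τ₀μ₀ + (n/σ²)x̄)/τ_n.
Here τ₀ = 1/1339.9 = 0.000746 and τ_data = 10/810.4 = 0.012340, so τ_n = 0.013086.
Rearranging for μ₀: μ₀ = (μ_n·τ_n − τ_data·x̄)/τ₀ = (134.1753·0.013086 − 0.012340·136.2) / 0.000746 = 0.075110/0.000746 ≈ 100.7.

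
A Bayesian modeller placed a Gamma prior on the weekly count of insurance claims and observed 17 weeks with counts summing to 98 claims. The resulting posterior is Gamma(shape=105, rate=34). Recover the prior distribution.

A Gamma(α, β) prior (rate parametrization) on a Poisson rate with n observations summing to S gives posterior Gamma(α+S, β+n).
So α = 105 − 98 = 7 and β = 34 − 17 = 17.

Gamma(shape=7, rate=17)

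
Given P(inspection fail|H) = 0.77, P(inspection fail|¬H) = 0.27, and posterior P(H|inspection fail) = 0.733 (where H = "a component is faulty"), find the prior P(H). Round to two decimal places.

P(H) = 0.49

Bayes' rule in odds form gives O(H|E) = O(H)·[P(E|H)/P(E|¬H)], hence O(H) = O(H|E)/LR.
Posterior odds = 0.733/(1−0.733) = 2.7453. LR = 0.77/0.27 = 2.8519.
Prior odds = 2.7453/2.8519 = 0.9626, so P(H) = 0.9626/(1+0.9626) ≈ 0.49.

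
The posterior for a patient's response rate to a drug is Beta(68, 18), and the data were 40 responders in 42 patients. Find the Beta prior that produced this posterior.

A Beta(α, β) prior with s successes and f failures in binomial data gives a Beta(α+s, β+f) posterior.
Subtract the data counts: 68−40=28, 18−2=16.

Beta(28, 16)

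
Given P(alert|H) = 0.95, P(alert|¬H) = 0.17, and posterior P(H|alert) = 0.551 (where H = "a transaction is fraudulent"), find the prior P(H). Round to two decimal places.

P(H) = 0.18

In odds form, posterior odds = prior odds × likelihood ratio, so prior odds = posterior odds ÷ LR.
Posterior odds = 0.551/(1−0.551) = 1.2272. LR = 0.95/0.17 = 5.5882.
Prior odds = 1.2272/5.5882 = 0.2196, so P(H) = 0.2196/(1+0.2196) ≈ 0.18.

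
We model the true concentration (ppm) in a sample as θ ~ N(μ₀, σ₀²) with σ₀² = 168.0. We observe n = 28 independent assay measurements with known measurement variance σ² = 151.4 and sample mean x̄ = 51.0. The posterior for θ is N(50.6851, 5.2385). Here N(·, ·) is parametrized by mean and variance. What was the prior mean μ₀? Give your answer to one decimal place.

μ₀ = 40.9

With known observation variance, the Normal–Normal posterior has precision τ_n = τ₀ + n/σ² and mean μ_n = (τ₀μ₀ + (n/σ²)x̄)/τ_n.
Here τ₀ = 1/168.0 = 0.005952 and τ_data = 28/151.4 = 0.184941, so τ_n = 0.190893.
Rearranging for μ₀: μ₀ = (μ_n·τ_n − τ_data·x̄)/τ₀ = (50.6851·0.190893 − 0.184941·51.0) / 0.005952 = 0.243440/0.005952 ≈ 40.9.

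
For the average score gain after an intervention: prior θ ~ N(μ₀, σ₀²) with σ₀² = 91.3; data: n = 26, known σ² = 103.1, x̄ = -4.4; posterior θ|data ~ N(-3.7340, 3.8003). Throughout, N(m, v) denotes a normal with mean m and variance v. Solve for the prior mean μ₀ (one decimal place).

With known observation variance, the Normal–Normal posterior has precision τ_n = τ₀ + n/σ² and mean μ_n = (τ₀μ₀ + (n/σ²)x̄)/τ_n.
Here τ₀ = 1/91.3 = 0.010953 and τ_data = 26/103.1 = 0.252182, so τ_n = 0.263135.
Rearranging for μ₀: μ₀ = (μ_n·τ_n − τ_data·x̄)/τ₀ = (-3.7340·0.263135 − 0.252182·-4.4) / 0.010953 = 0.127055/0.010953 ≈ 11.6.

μ₀ = 11.6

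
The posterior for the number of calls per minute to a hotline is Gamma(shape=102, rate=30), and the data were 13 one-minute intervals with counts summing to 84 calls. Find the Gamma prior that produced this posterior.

Gamma(shape=18, rate=17)

A Gamma(α, β) prior (rate parametrization) on a Poisson rate with n observations summing to S gives posterior Gamma(α+S, β+n).
So α = 102 − 84 = 18 and β = 30 − 13 = 17.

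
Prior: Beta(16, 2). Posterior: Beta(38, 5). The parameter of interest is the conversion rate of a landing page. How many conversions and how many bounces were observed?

22 conversions and 3 bounces

Under Beta–binomial conjugacy the posterior parameters are (a+s, b+f).
So s = 38 − 16 = 22 and f = 5 − 2 = 3.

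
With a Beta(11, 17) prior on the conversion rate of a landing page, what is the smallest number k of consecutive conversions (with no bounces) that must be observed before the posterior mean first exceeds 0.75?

After k conversions and 0 bounces the posterior is Beta(11+k, 17), with mean (11+k)/(11+17+k).
Set (11+k)/(28+k) > 0.75 and solve: k > (0.75·28 − 11)/(1 − 0.75) = 40.000.
The smallest integer exceeding 40.000 is 41.

k = 41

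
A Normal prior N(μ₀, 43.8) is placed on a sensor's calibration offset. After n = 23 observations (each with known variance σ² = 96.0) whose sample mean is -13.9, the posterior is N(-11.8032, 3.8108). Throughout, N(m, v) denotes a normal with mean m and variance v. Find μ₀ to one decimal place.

μ₀ = 10.2

With known observation variance, the Normal–Normal posterior has precision τ_n = τ₀ + n/σ² and mean μ_n = (τ₀μ₀ + (n/σ²)x̄)/τ_n.
Here τ₀ = 1/43.8 = 0.022831 and τ_data = 23/96.0 = 0.239583, so τ_n = 0.262414.
Rearranging for μ₀: μ₀ = (μ_n·τ_n − τ_data·x̄)/τ₀ = (-11.8032·0.262414 − 0.239583·-13.9) / 0.022831 = 0.232879/0.022831 ≈ 10.2.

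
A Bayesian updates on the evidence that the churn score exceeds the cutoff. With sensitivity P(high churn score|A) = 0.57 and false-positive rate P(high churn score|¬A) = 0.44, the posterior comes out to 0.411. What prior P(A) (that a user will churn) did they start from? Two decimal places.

P(A) = 0.35

In odds form, posterior odds = prior odds × likelihood ratio, so prior odds = posterior odds ÷ LR.
Posterior odds = 0.411/(1−0.411) = 0.6978. LR = 0.57/0.44 = 1.2955.
Prior odds = 0.6978/1.2955 = 0.5386, so P(A) = 0.5386/(1+0.5386) ≈ 0.35.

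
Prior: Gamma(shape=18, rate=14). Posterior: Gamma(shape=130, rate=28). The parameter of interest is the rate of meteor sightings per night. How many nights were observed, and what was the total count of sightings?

n = 14 nights with total 112 sightings

A Gamma(α, β) prior (rate parametrization) on a Poisson rate with n observations summing to S gives posterior Gamma(α+S, β+n).
Matching: Σxᵢ = 130 − 18 = 112 and n = 28 − 14 = 14.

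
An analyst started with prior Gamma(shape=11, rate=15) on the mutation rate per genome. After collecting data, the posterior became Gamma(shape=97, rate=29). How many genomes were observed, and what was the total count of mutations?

Gamma–Poisson conjugacy: posterior shape = α + Σxᵢ, posterior rate = β + n.
Matching: Σxᵢ = 97 − 11 = 86 and n = 29 − 15 = 14.

n = 14 genomes with total 86 mutations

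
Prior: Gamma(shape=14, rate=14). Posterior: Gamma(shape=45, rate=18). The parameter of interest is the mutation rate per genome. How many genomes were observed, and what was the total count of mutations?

n = 4 genomes with total 31 mutations

Gamma–Poisson conjugacy: posterior shape = α + Σxᵢ, posterior rate = β + n.
Matching: Σxᵢ = 45 − 14 = 31 and n = 18 − 14 = 4.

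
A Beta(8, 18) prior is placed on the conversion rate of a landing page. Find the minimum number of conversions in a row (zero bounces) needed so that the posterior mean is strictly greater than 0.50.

After k conversions and 0 bounces the posterior is Beta(8+k, 18), with mean (8+k)/(8+18+k).
Set (8+k)/(26+k) > 0.50 and solve: k > (0.50·26 − 8)/(1 − 0.50) = 10.000.
The smallest integer exceeding 10.000 is 11.

k = 11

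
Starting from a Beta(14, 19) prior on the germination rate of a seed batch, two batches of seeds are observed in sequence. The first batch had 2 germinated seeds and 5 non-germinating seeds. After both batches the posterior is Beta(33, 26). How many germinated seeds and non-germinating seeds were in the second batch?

Sequential conjugate updates are equivalent to a single update on the pooled data, so total successes = posterior α − prior α and total failures = posterior β − prior β.
Total across both batches: 33−14=19 germinated seeds, 26−19=7 non-germinating seeds.
Subtract the first batch: 19−2=17 germinated seeds and 7−5=2 non-germinating seeds.

17 germinated seeds and 2 non-germinating seeds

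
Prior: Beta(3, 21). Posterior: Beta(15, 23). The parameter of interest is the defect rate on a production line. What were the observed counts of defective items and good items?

Under Beta–binomial conjugacy the posterior parameters are (a+s, b+f).
Match parameters: s=15−3=12, f=23−21=2.

12 defective items and 2 good items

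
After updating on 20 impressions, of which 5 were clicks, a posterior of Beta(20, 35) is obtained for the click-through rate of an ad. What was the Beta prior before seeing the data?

A Beta(α, β) prior with s successes and f failures in binomial data gives a Beta(α+s, β+f) posterior.
So α = 20 − 5 = 15 and β = 35 − 15 = 20.

Beta(15, 20)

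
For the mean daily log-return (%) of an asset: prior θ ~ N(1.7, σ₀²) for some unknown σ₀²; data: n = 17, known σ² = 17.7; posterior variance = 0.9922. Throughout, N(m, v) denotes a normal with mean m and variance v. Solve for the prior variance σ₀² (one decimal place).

σ₀² = 21.1

For the Normal–Normal model with known σ², precisions add: τ_n = τ₀ + n/σ².
So 1/σ₀² = 1/0.9922 − 17/17.7 = 1.007861 − 0.960452 = 0.047409.
Hence σ₀² = 1/0.047409 ≈ 21.1.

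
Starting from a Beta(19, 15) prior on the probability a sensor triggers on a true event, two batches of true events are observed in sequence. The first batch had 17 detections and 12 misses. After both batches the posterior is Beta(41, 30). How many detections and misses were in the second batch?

Sequential conjugate updates are equivalent to a single update on the pooled data, so total successes = posterior α − prior α and total failures = posterior β − prior β.
Total across both batches: 41−19=22 detections, 30−15=15 misses.
Subtract the first batch: 22−17=5 detections and 15−12=3 misses.

5 detections and 3 misses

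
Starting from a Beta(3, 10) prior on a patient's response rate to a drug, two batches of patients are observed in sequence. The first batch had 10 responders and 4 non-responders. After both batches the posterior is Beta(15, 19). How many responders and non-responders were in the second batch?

Because Beta–binomial updating is additive in the counts, the combined data contributed (α_post−α_prior, β_post−β_prior) successes and failures.
Total across both batches: 15−3=12 responders, 19−10=9 non-responders.
Subtract the first batch: 12−10=2 responders and 9−4=5 non-responders.

2 responders and 5 non-responders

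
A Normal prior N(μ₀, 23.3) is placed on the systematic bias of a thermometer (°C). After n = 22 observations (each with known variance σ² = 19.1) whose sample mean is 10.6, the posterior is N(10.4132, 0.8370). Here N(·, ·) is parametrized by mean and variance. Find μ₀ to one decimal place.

μ₀ = 5.4

The posterior mean is a precision-weighted average: μ_n = (τ₀μ₀ + τ_data·x̄)/(τ₀+τ_data), with τ₀=1/σ₀² and τ_data=n/σ².
Here τ₀ = 1/23.3 = 0.042918 and τ_data = 22/19.1 = 1.151832, so τ_n = 1.194750.
Rearranging for μ₀: μ₀ = (μ_n·τ_n − τ_data·x̄)/τ₀ = (10.4132·1.194750 − 1.151832·10.6) / 0.042918 = 0.231751/0.042918 ≈ 5.4.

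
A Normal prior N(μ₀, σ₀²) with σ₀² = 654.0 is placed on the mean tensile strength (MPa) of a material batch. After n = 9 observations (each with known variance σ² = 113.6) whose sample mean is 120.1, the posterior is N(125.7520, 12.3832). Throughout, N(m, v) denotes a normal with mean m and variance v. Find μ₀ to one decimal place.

With known observation variance, the Normal–Normal posterior has precision τ_n = τ₀ + n/σ² and mean μ_n = (τ₀μ₀ + (n/σ²)x̄)/τ_n.
Here τ₀ = 1/654.0 = 0.001529 and τ_data = 9/113.6 = 0.079225, so τ_n = 0.080754.
Rearranging for μ₀: μ₀ = (μ_n·τ_n − τ_data·x̄)/τ₀ = (125.7520·0.080754 − 0.079225·120.1) / 0.001529 = 0.640055/0.001529 ≈ 418.6.

μ₀ = 418.6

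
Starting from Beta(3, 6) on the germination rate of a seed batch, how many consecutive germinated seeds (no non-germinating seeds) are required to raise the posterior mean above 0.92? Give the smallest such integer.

k = 67

After k germinated seeds and 0 non-germinating seeds the posterior is Beta(3+k, 6), with mean (3+k)/(3+6+k).
Set (3+k)/(9+k) > 0.92 and solve: k > (0.92·9 − 3)/(1 − 0.92) = 66.000.
The smallest integer exceeding 66.000 is 67.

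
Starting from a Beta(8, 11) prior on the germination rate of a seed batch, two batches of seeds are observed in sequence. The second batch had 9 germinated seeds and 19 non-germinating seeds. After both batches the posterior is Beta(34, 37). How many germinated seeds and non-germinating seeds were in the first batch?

Sequential conjugate updates are equivalent to a single update on the pooled data, so total successes = posterior α − prior α and total failures = posterior β − prior β.
Total across both batches: 34−8=26 germinated seeds, 37−11=26 non-germinating seeds.
Subtract the second batch: 26−9=17 germinated seeds and 26−19=7 non-germinating seeds.

17 germinated seeds and 7 non-germinating seeds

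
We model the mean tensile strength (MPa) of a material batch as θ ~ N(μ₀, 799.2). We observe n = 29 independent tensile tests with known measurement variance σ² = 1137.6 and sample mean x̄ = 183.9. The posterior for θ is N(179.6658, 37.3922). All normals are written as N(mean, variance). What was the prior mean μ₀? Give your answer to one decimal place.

The posterior mean is a precision-weighted average: μ_n = (τ₀μ₀ + τ_data·x̄)/(τ₀+τ_data), with τ₀=1/σ₀² and τ_data=n/σ².
Here τ₀ = 1/799.2 = 0.001251 and τ_data = 29/1137.6 = 0.025492, so τ_n = 0.026743.
Rearranging for μ₀: μ₀ = (μ_n·τ_n − τ_data·x̄)/τ₀ = (179.6658·0.026743 − 0.025492·183.9) / 0.001251 = 0.116824/0.001251 ≈ 93.4.

μ₀ = 93.4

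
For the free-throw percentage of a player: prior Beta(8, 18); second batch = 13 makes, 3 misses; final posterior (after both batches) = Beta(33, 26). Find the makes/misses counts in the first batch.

Sequential conjugate updates are equivalent to a single update on the pooled data, so total successes = posterior α − prior α and total failures = posterior β − prior β.
Total across both batches: 33−8=25 makes, 26−18=8 misses.
Subtract the second batch: 25−13=12 makes and 8−3=5 misses.

12 makes and 5 misses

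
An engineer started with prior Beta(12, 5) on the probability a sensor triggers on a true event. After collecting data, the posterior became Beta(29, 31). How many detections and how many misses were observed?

17 detections and 26 misses

A Beta(α, β) prior with s successes and f failures in binomial data gives a Beta(α+s, β+f) posterior.
Match parameters: s=29−12=17, f=31−5=26.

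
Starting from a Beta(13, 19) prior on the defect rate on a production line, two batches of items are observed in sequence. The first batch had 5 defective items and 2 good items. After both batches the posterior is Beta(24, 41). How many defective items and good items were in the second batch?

Because Beta–binomial updating is additive in the counts, the combined data contributed (α_post−α_prior, β_post−β_prior) successes and failures.
Total across both batches: 24−13=11 defective items, 41−19=22 good items.
Subtract the first batch: 11−5=6 defective items and 22−2=20 good items.

6 defective items and 20 good items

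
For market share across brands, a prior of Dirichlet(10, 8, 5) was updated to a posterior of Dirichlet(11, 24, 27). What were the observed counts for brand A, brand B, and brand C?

For a Dirichlet(α) prior with multinomial counts c, the posterior is Dirichlet(α + c) componentwise.
Counts are posterior − prior componentwise: 11−10=1, 24−8=16, 27−5=22.

counts (1, 16, 22)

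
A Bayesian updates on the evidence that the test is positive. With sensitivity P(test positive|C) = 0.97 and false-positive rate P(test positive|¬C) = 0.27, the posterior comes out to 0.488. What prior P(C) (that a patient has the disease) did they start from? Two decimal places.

P(C) = 0.21

Bayes' rule in odds form gives O(C|E) = O(C)·[P(E|C)/P(E|¬C)], hence O(C) = O(C|E)/LR.
Posterior odds = 0.488/(1−0.488) = 0.9531. LR = 0.97/0.27 = 3.5926.
Prior odds = 0.9531/3.5926 = 0.2653, so P(C) = 0.2653/(1+0.2653) ≈ 0.21.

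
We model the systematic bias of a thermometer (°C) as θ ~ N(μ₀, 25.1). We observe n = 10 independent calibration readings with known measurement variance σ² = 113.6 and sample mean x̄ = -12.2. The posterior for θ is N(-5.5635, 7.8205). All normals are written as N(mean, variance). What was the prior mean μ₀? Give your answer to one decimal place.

With known observation variance, the Normal–Normal posterior has precision τ_n = τ₀ + n/σ² and mean μ_n = (τ₀μ₀ + (n/σ²)x̄)/τ_n.
Here τ₀ = 1/25.1 = 0.039841 and τ_data = 10/113.6 = 0.088028, so τ_n = 0.127869.
Rearranging for μ₀: μ₀ = (μ_n·τ_n − τ_data·x̄)/τ₀ = (-5.5635·0.127869 − 0.088028·-12.2) / 0.039841 = 0.362542/0.039841 ≈ 9.1.

μ₀ = 9.1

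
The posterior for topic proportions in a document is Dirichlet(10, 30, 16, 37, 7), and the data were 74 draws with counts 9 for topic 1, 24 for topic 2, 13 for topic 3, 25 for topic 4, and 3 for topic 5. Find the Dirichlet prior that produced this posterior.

For a Dirichlet(α) prior with multinomial counts c, the posterior is Dirichlet(α + c) componentwise.
Subtract each count from the matching posterior parameter: 10−9=1, 30−24=6, 16−13=3, 37−25=12, 7−3=4.

Dirichlet(1, 6, 3, 12, 4)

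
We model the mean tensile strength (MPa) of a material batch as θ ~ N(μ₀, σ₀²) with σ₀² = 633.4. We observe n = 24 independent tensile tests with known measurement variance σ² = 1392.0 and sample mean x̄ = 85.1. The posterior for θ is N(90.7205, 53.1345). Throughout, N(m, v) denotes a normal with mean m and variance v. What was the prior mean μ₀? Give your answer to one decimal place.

μ₀ = 152.1

The posterior mean is a precision-weighted average: μ_n = (τ₀μ₀ + τ_data·x̄)/(τ₀+τ_data), with τ₀=1/σ₀² and τ_data=n/σ².
Here τ₀ = 1/633.4 = 0.001579 and τ_data = 24/1392.0 = 0.017241, so τ_n = 0.018820.
Rearranging for μ₀: μ₀ = (μ_n·τ_n − τ_data·x̄)/τ₀ = (90.7205·0.018820 − 0.017241·85.1) / 0.001579 = 0.240151/0.001579 ≈ 152.1.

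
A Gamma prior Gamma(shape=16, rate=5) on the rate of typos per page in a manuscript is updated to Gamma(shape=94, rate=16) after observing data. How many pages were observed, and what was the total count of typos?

n = 11 pages with total 78 typos

A Gamma(α, β) prior (rate parametrization) on a Poisson rate with n observations summing to S gives posterior Gamma(α+S, β+n).
Matching: Σxᵢ = 94 − 16 = 78 and n = 16 − 5 = 11.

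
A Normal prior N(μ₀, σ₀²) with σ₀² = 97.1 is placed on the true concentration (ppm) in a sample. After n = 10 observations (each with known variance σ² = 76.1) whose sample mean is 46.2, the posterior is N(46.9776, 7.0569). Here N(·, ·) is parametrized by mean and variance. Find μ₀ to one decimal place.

With known observation variance, the Normal–Normal posterior has precision τ_n = τ₀ + n/σ² and mean μ_n = (τ₀μ₀ + (n/σ²)x̄)/τ_n.
Here τ₀ = 1/97.1 = 0.010299 and τ_data = 10/76.1 = 0.131406, so τ_n = 0.141705.
Rearranging for μ₀: μ₀ = (μ_n·τ_n − τ_data·x̄)/τ₀ = (46.9776·0.141705 − 0.131406·46.2) / 0.010299 = 0.586004/0.010299 ≈ 56.9.

μ₀ = 56.9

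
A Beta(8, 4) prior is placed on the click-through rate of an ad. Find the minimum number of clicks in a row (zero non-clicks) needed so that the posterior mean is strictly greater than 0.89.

k = 25

After k clicks and 0 non-clicks the posterior is Beta(8+k, 4), with mean (8+k)/(8+4+k).
Set (8+k)/(12+k) > 0.89 and solve: k > (0.89·12 − 8)/(1 − 0.89) = 24.364.
The smallest integer exceeding 24.364 is 25, and checking k=25: (33)/(37) = 0.8919 > 0.89.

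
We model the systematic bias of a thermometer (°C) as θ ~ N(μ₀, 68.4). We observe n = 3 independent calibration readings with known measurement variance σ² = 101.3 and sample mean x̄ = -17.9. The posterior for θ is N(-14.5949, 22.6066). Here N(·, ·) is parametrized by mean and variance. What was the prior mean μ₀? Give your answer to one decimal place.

The posterior mean is a precision-weighted average: μ_n = (τ₀μ₀ + τ_data·x̄)/(τ₀+τ_data), with τ₀=1/σ₀² and τ_data=n/σ².
Here τ₀ = 1/68.4 = 0.014620 and τ_data = 3/101.3 = 0.029615, so τ_n = 0.044235.
Rearranging for μ₀: μ₀ = (μ_n·τ_n − τ_data·x̄)/τ₀ = (-14.5949·0.044235 − 0.029615·-17.9) / 0.014620 = -0.115497/0.014620 ≈ -7.9.

μ₀ = -7.9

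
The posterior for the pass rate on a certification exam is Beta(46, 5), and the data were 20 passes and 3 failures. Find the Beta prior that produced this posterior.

Beta(26, 2)

A Beta(α, β) prior with s successes and f failures in binomial data gives a Beta(α+s, β+f) posterior.
Subtract the data counts: 46−20=26, 5−3=2.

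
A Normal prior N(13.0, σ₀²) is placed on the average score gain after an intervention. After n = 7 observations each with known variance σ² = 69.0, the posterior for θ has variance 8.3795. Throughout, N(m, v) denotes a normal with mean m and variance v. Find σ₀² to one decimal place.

σ₀² = 55.9

For the Normal–Normal model with known σ², precisions add: τ_n = τ₀ + n/σ².
So 1/σ₀² = 1/8.3795 − 7/69.0 = 0.119339 − 0.101449 = 0.017890.
Hence σ₀² = 1/0.017890 ≈ 55.9.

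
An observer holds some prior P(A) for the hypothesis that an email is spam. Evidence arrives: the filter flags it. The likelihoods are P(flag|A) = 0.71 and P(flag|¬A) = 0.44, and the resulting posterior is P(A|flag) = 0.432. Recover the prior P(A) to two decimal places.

In odds form, posterior odds = prior odds × likelihood ratio, so prior odds = posterior odds ÷ LR.
Posterior odds = 0.432/(1−0.432) = 0.7606. LR = 0.71/0.44 = 1.6136.
Prior odds = 0.7606/1.6136 = 0.4714, so P(A) = 0.4714/(1+0.4714) ≈ 0.32.

P(A) = 0.32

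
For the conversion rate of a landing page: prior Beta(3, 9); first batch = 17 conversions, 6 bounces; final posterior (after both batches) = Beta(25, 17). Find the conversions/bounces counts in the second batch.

5 conversions and 2 bounces

Sequential conjugate updates are equivalent to a single update on the pooled data, so total successes = posterior α − prior α and total failures = posterior β − prior β.
Total across both batches: 25−3=22 conversions, 17−9=8 bounces.
Subtract the first batch: 22−17=5 conversions and 8−6=2 bounces.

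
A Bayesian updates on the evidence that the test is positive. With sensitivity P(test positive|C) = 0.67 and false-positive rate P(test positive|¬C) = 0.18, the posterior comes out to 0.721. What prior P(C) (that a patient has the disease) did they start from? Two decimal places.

In odds form, posterior odds = prior odds × likelihood ratio, so prior odds = posterior odds ÷ LR.
Posterior odds = 0.721/(1−0.721) = 2.5842. LR = 0.67/0.18 = 3.7222.
Prior odds = 2.5842/3.7222 = 0.6943, so P(C) = 0.6943/(1+0.6943) ≈ 0.41.

P(C) = 0.41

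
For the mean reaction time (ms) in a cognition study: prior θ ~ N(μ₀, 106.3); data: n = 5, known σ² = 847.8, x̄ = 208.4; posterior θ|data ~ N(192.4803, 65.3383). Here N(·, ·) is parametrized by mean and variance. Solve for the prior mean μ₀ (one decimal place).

μ₀ = 182.5

The posterior mean is a precision-weighted average: μ_n = (τ₀μ₀ + τ_data·x̄)/(τ₀+τ_data), with τ₀=1/σ₀² and τ_data=n/σ².
Here τ₀ = 1/106.3 = 0.009407 and τ_data = 5/847.8 = 0.005898, so τ_n = 0.015305.
Rearranging for μ₀: μ₀ = (μ_n·τ_n − τ_data·x̄)/τ₀ = (192.4803·0.015305 − 0.005898·208.4) / 0.009407 = 1.716768/0.009407 ≈ 182.5.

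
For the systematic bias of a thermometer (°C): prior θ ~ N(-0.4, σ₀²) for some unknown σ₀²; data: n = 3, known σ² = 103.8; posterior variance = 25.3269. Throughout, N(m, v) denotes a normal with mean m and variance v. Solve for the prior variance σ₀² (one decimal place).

Posterior precision equals prior precision plus data precision: 1/σ_n² = 1/σ₀² + n/σ².
So 1/σ₀² = 1/25.3269 − 3/103.8 = 0.039484 − 0.028902 = 0.010582.
Hence σ₀² = 1/0.010582 ≈ 94.5.

σ₀² = 94.5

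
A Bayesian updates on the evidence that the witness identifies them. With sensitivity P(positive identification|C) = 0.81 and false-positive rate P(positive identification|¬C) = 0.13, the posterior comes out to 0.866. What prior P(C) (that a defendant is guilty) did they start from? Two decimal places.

Bayes' rule in odds form gives O(C|E) = O(C)·[P(E|C)/P(E|¬C)], hence O(C) = O(C|E)/LR.
Posterior odds = 0.866/(1−0.866) = 6.4627. LR = 0.81/0.13 = 6.2308.
Prior odds = 6.4627/6.2308 = 1.0372, so P(C) = 1.0372/(1+1.0372) ≈ 0.51.

P(C) = 0.51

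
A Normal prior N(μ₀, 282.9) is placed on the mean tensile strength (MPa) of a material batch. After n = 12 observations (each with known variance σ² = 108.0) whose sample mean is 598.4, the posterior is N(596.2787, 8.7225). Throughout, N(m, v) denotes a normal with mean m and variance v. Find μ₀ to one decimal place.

μ₀ = 529.6

The posterior mean is a precision-weighted average: μ_n = (τ₀μ₀ + τ_data·x̄)/(τ₀+τ_data), with τ₀=1/σ₀² and τ_data=n/σ².
Here τ₀ = 1/282.9 = 0.003535 and τ_data = 12/108.0 = 0.111111, so τ_n = 0.114646.
Rearranging for μ₀: μ₀ = (μ_n·τ_n − τ_data·x̄)/τ₀ = (596.2787·0.114646 − 0.111111·598.4) / 0.003535 = 1.872145/0.003535 ≈ 529.6.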